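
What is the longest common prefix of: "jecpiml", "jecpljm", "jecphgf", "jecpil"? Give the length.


Words: jecpiml, jecpljm, jecphgf, jecpil
  Position 0: all 'j' => match
  Position 1: all 'e' => match
  Position 2: all 'c' => match
  Position 3: all 'p' => match
  Position 4: ('i', 'l', 'h', 'i') => mismatch, stop
LCP = "jecp" (length 4)

4


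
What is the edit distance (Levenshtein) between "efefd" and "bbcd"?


Computing edit distance: "efefd" -> "bbcd"
DP table:
           b    b    c    d
      0    1    2    3    4
  e   1    1    2    3    4
  f   2    2    2    3    4
  e   3    3    3    3    4
  f   4    4    4    4    4
  d   5    5    5    5    4
Edit distance = dp[5][4] = 4

4


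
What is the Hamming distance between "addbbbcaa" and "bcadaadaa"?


Comparing "addbbbcaa" and "bcadaadaa" position by position:
  Position 0: 'a' vs 'b' => differ
  Position 1: 'd' vs 'c' => differ
  Position 2: 'd' vs 'a' => differ
  Position 3: 'b' vs 'd' => differ
  Position 4: 'b' vs 'a' => differ
  Position 5: 'b' vs 'a' => differ
  Position 6: 'c' vs 'd' => differ
  Position 7: 'a' vs 'a' => same
  Position 8: 'a' vs 'a' => same
Total differences (Hamming distance): 7

7


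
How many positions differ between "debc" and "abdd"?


Comparing "debc" and "abdd" position by position:
  Position 0: 'd' vs 'a' => DIFFER
  Position 1: 'e' vs 'b' => DIFFER
  Position 2: 'b' vs 'd' => DIFFER
  Position 3: 'c' vs 'd' => DIFFER
Positions that differ: 4

4


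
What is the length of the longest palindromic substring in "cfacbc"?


Input: "cfacbc"
Checking substrings for palindromes:
  [3:6] "cbc" (len 3) => palindrome
Longest palindromic substring: "cbc" with length 3

3


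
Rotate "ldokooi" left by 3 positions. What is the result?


Input: "ldokooi", rotate left by 3
First 3 characters: "ldo"
Remaining characters: "kooi"
Concatenate remaining + first: "kooi" + "ldo" = "kooildo"

kooildo


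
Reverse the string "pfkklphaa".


Input: pfkklphaa
Reading characters right to left:
  Position 8: 'a'
  Position 7: 'a'
  Position 6: 'h'
  Position 5: 'p'
  Position 4: 'l'
  Position 3: 'k'
  Position 2: 'k'
  Position 1: 'f'
  Position 0: 'p'
Reversed: aahplkkfp

aahplkkfp


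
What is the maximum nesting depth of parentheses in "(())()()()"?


Input: "(())()()()"
Tracking depth:
  Position 0 '(': depth becomes 1
  Position 1 '(': depth becomes 2
  Position 2 ')': depth becomes 1
  Position 3 ')': depth becomes 0
  Position 4 '(': depth becomes 1
  Position 5 ')': depth becomes 0
  Position 6 '(': depth becomes 1
  Position 7 ')': depth becomes 0
  Position 8 '(': depth becomes 1
  Position 9 ')': depth becomes 0
Maximum depth reached: 2

2


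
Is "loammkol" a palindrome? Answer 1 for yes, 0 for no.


Input: loammkol
Reversed: lokmmaol
  Compare pos 0 ('l') with pos 7 ('l'): match
  Compare pos 1 ('o') with pos 6 ('o'): match
  Compare pos 2 ('a') with pos 5 ('k'): MISMATCH
  Compare pos 3 ('m') with pos 4 ('m'): match
Result: not a palindrome

0


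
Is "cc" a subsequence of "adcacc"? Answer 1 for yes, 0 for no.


Check if "cc" is a subsequence of "adcacc"
Greedy scan:
  Position 0 ('a'): no match needed
  Position 1 ('d'): no match needed
  Position 2 ('c'): matches sub[0] = 'c'
  Position 3 ('a'): no match needed
  Position 4 ('c'): matches sub[1] = 'c'
  Position 5 ('c'): no match needed
All 2 characters matched => is a subsequence

1


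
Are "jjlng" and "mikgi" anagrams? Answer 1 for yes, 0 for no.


Strings: "jjlng", "mikgi"
Sorted first:  gjjln
Sorted second: giikm
Differ at position 1: 'j' vs 'i' => not anagrams

0


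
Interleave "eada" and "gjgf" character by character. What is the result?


Interleaving "eada" and "gjgf":
  Position 0: 'e' from first, 'g' from second => "eg"
  Position 1: 'a' from first, 'j' from second => "aj"
  Position 2: 'd' from first, 'g' from second => "dg"
  Position 3: 'a' from first, 'f' from second => "af"
Result: egajdgaf

egajdgaf


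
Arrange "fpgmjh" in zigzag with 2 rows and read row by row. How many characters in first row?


Zigzag "fpgmjh" into 2 rows:
Placing characters:
  'f' => row 0
  'p' => row 1
  'g' => row 0
  'm' => row 1
  'j' => row 0
  'h' => row 1
Rows:
  Row 0: "fgj"
  Row 1: "pmh"
First row length: 3

3


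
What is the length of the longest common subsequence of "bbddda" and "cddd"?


LCS of "bbddda" and "cddd"
DP table:
           c    d    d    d
      0    0    0    0    0
  b   0    0    0    0    0
  b   0    0    0    0    0
  d   0    0    1    1    1
  d   0    0    1    2    2
  d   0    0    1    2    3
  a   0    0    1    2    3
LCS length = dp[6][4] = 3

3


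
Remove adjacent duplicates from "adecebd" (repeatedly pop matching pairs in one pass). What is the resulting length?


Input: adecebd
Stack-based adjacent duplicate removal:
  Read 'a': push. Stack: a
  Read 'd': push. Stack: ad
  Read 'e': push. Stack: ade
  Read 'c': push. Stack: adec
  Read 'e': push. Stack: adece
  Read 'b': push. Stack: adeceb
  Read 'd': push. Stack: adecebd
Final stack: "adecebd" (length 7)

7


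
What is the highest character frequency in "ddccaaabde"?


Input: ddccaaabde
Character counts:
  'a': 3
  'b': 1
  'c': 2
  'd': 3
  'e': 1
Maximum frequency: 3

3


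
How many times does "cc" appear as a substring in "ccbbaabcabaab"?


Searching for "cc" in "ccbbaabcabaab"
Scanning each position:
  Position 0: "cc" => MATCH
  Position 1: "cb" => no
  Position 2: "bb" => no
  Position 3: "ba" => no
  Position 4: "aa" => no
  Position 5: "ab" => no
  Position 6: "bc" => no
  Position 7: "ca" => no
  Position 8: "ab" => no
  Position 9: "ba" => no
  Position 10: "aa" => no
  Position 11: "ab" => no
Total occurrences: 1

1


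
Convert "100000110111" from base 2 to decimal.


Input: "100000110111" in base 2
Positional expansion:
  Digit '1' (value 1) x 2^11 = 2048
  Digit '0' (value 0) x 2^10 = 0
  Digit '0' (value 0) x 2^9 = 0
  Digit '0' (value 0) x 2^8 = 0
  Digit '0' (value 0) x 2^7 = 0
  Digit '0' (value 0) x 2^6 = 0
  Digit '1' (value 1) x 2^5 = 32
  Digit '1' (value 1) x 2^4 = 16
  Digit '0' (value 0) x 2^3 = 0
  Digit '1' (value 1) x 2^2 = 4
  Digit '1' (value 1) x 2^1 = 2
  Digit '1' (value 1) x 2^0 = 1
Sum = 2103

2103


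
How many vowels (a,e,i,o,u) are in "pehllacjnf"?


Input: pehllacjnf
Checking each character:
  'p' at position 0: consonant
  'e' at position 1: vowel (running total: 1)
  'h' at position 2: consonant
  'l' at position 3: consonant
  'l' at position 4: consonant
  'a' at position 5: vowel (running total: 2)
  'c' at position 6: consonant
  'j' at position 7: consonant
  'n' at position 8: consonant
  'f' at position 9: consonant
Total vowels: 2

2


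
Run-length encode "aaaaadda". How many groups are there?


Input: aaaaadda
Scanning for consecutive runs:
  Group 1: 'a' x 5 (positions 0-4)
  Group 2: 'd' x 2 (positions 5-6)
  Group 3: 'a' x 1 (positions 7-7)
Total groups: 3

3


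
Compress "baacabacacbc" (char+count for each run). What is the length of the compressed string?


Input: baacabacacbc
Runs:
  'b' x 1 => "b1"
  'a' x 2 => "a2"
  'c' x 1 => "c1"
  'a' x 1 => "a1"
  'b' x 1 => "b1"
  'a' x 1 => "a1"
  'c' x 1 => "c1"
  'a' x 1 => "a1"
  'c' x 1 => "c1"
  'b' x 1 => "b1"
  'c' x 1 => "c1"
Compressed: "b1a2c1a1b1a1c1a1c1b1c1"
Compressed length: 22

22


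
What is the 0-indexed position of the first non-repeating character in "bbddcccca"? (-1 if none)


Input: bbddcccca
Character frequencies:
  'a': 1
  'b': 2
  'c': 4
  'd': 2
Scanning left to right for freq == 1:
  Position 0 ('b'): freq=2, skip
  Position 1 ('b'): freq=2, skip
  Position 2 ('d'): freq=2, skip
  Position 3 ('d'): freq=2, skip
  Position 4 ('c'): freq=4, skip
  Position 5 ('c'): freq=4, skip
  Position 6 ('c'): freq=4, skip
  Position 7 ('c'): freq=4, skip
  Position 8 ('a'): unique! => answer = 8

8


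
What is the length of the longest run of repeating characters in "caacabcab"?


Input: "caacabcab"
Scanning for longest run:
  Position 1 ('a'): new char, reset run to 1
  Position 2 ('a'): continues run of 'a', length=2
  Position 3 ('c'): new char, reset run to 1
  Position 4 ('a'): new char, reset run to 1
  Position 5 ('b'): new char, reset run to 1
  Position 6 ('c'): new char, reset run to 1
  Position 7 ('a'): new char, reset run to 1
  Position 8 ('b'): new char, reset run to 1
Longest run: 'a' with length 2

2


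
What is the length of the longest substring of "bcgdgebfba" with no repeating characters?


Input: "bcgdgebfba"
Sliding window (track last position of each char):
  Position 0 ('b'): window [0,0] length 1 -- new best
  Position 1 ('c'): window [0,1] length 2 -- new best
  Position 2 ('g'): window [0,2] length 3 -- new best
  Position 3 ('d'): window [0,3] length 4 -- new best
  Position 4 ('g'): repeat (last at 2), move window start to 3
  Position 4 ('g'): window [3,4] length 2
  Position 5 ('e'): window [3,5] length 3
  Position 6 ('b'): window [3,6] length 4
  Position 7 ('f'): window [3,7] length 5 -- new best
  Position 8 ('b'): repeat (last at 6), move window start to 7
  Position 8 ('b'): window [7,8] length 2
  Position 9 ('a'): window [7,9] length 3
Longest substring with no repeats: "dgebf" with length 5

5


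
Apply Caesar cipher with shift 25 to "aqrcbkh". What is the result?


Caesar cipher: shift "aqrcbkh" by 25
  'a' (pos 0) + 25 = pos 25 = 'z'
  'q' (pos 16) + 25 = pos 15 = 'p'
  'r' (pos 17) + 25 = pos 16 = 'q'
  'c' (pos 2) + 25 = pos 1 = 'b'
  'b' (pos 1) + 25 = pos 0 = 'a'
  'k' (pos 10) + 25 = pos 9 = 'j'
  'h' (pos 7) + 25 = pos 6 = 'g'
Result: zpqbajg

zpqbajg


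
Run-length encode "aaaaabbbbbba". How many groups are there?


Input: aaaaabbbbbba
Scanning for consecutive runs:
  Group 1: 'a' x 5 (positions 0-4)
  Group 2: 'b' x 6 (positions 5-10)
  Group 3: 'a' x 1 (positions 11-11)
Total groups: 3

3


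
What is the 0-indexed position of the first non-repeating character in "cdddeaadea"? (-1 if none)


Input: cdddeaadea
Character frequencies:
  'a': 3
  'c': 1
  'd': 4
  'e': 2
Scanning left to right for freq == 1:
  Position 0 ('c'): unique! => answer = 0

0


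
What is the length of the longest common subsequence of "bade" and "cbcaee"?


LCS of "bade" and "cbcaee"
DP table:
           c    b    c    a    e    e
      0    0    0    0    0    0    0
  b   0    0    1    1    1    1    1
  a   0    0    1    1    2    2    2
  d   0    0    1    1    2    2    2
  e   0    0    1    1    2    3    3
LCS length = dp[4][6] = 3

3


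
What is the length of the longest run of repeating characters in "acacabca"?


Input: "acacabca"
Scanning for longest run:
  Position 1 ('c'): new char, reset run to 1
  Position 2 ('a'): new char, reset run to 1
  Position 3 ('c'): new char, reset run to 1
  Position 4 ('a'): new char, reset run to 1
  Position 5 ('b'): new char, reset run to 1
  Position 6 ('c'): new char, reset run to 1
  Position 7 ('a'): new char, reset run to 1
Longest run: 'a' with length 1

1


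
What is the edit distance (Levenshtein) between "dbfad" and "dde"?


Computing edit distance: "dbfad" -> "dde"
DP table:
           d    d    e
      0    1    2    3
  d   1    0    1    2
  b   2    1    1    2
  f   3    2    2    2
  a   4    3    3    3
  d   5    4    3    4
Edit distance = dp[5][3] = 4

4


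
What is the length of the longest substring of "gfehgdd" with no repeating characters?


Input: "gfehgdd"
Sliding window (track last position of each char):
  Position 0 ('g'): window [0,0] length 1 -- new best
  Position 1 ('f'): window [0,1] length 2 -- new best
  Position 2 ('e'): window [0,2] length 3 -- new best
  Position 3 ('h'): window [0,3] length 4 -- new best
  Position 4 ('g'): repeat (last at 0), move window start to 1
  Position 4 ('g'): window [1,4] length 4
  Position 5 ('d'): window [1,5] length 5 -- new best
  Position 6 ('d'): repeat (last at 5), move window start to 6
  Position 6 ('d'): window [6,6] length 1
Longest substring with no repeats: "fehgd" with length 5

5


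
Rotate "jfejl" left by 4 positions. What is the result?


Input: "jfejl", rotate left by 4
First 4 characters: "jfej"
Remaining characters: "l"
Concatenate remaining + first: "l" + "jfej" = "ljfej"

ljfej


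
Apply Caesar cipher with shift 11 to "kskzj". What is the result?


Caesar cipher: shift "kskzj" by 11
  'k' (pos 10) + 11 = pos 21 = 'v'
  's' (pos 18) + 11 = pos 3 = 'd'
  'k' (pos 10) + 11 = pos 21 = 'v'
  'z' (pos 25) + 11 = pos 10 = 'k'
  'j' (pos 9) + 11 = pos 20 = 'u'
Result: vdvku

vdvku


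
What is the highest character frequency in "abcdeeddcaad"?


Input: abcdeeddcaad
Character counts:
  'a': 3
  'b': 1
  'c': 2
  'd': 4
  'e': 2
Maximum frequency: 4

4


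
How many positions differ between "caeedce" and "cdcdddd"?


Comparing "caeedce" and "cdcdddd" position by position:
  Position 0: 'c' vs 'c' => same
  Position 1: 'a' vs 'd' => DIFFER
  Position 2: 'e' vs 'c' => DIFFER
  Position 3: 'e' vs 'd' => DIFFER
  Position 4: 'd' vs 'd' => same
  Position 5: 'c' vs 'd' => DIFFER
  Position 6: 'e' vs 'd' => DIFFER
Positions that differ: 5

5


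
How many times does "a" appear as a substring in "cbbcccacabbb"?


Searching for "a" in "cbbcccacabbb"
Scanning each position:
  Position 0: "c" => no
  Position 1: "b" => no
  Position 2: "b" => no
  Position 3: "c" => no
  Position 4: "c" => no
  Position 5: "c" => no
  Position 6: "a" => MATCH
  Position 7: "c" => no
  Position 8: "a" => MATCH
  Position 9: "b" => no
  Position 10: "b" => no
  Position 11: "b" => no
Total occurrences: 2

2


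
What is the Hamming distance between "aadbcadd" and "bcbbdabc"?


Comparing "aadbcadd" and "bcbbdabc" position by position:
  Position 0: 'a' vs 'b' => differ
  Position 1: 'a' vs 'c' => differ
  Position 2: 'd' vs 'b' => differ
  Position 3: 'b' vs 'b' => same
  Position 4: 'c' vs 'd' => differ
  Position 5: 'a' vs 'a' => same
  Position 6: 'd' vs 'b' => differ
  Position 7: 'd' vs 'c' => differ
Total differences (Hamming distance): 6

6


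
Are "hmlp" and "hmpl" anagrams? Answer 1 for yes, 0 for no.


Strings: "hmlp", "hmpl"
Sorted first:  hlmp
Sorted second: hlmp
Sorted forms match => anagrams

1


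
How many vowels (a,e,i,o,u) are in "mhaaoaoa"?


Input: mhaaoaoa
Checking each character:
  'm' at position 0: consonant
  'h' at position 1: consonant
  'a' at position 2: vowel (running total: 1)
  'a' at position 3: vowel (running total: 2)
  'o' at position 4: vowel (running total: 3)
  'a' at position 5: vowel (running total: 4)
  'o' at position 6: vowel (running total: 5)
  'a' at position 7: vowel (running total: 6)
Total vowels: 6

6


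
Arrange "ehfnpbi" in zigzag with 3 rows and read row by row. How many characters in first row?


Zigzag "ehfnpbi" into 3 rows:
Placing characters:
  'e' => row 0
  'h' => row 1
  'f' => row 2
  'n' => row 1
  'p' => row 0
  'b' => row 1
  'i' => row 2
Rows:
  Row 0: "ep"
  Row 1: "hnb"
  Row 2: "fi"
First row length: 2

2


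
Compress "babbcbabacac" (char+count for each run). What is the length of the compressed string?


Input: babbcbabacac
Runs:
  'b' x 1 => "b1"
  'a' x 1 => "a1"
  'b' x 2 => "b2"
  'c' x 1 => "c1"
  'b' x 1 => "b1"
  'a' x 1 => "a1"
  'b' x 1 => "b1"
  'a' x 1 => "a1"
  'c' x 1 => "c1"
  'a' x 1 => "a1"
  'c' x 1 => "c1"
Compressed: "b1a1b2c1b1a1b1a1c1a1c1"
Compressed length: 22

22


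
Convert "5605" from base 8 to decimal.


Input: "5605" in base 8
Positional expansion:
  Digit '5' (value 5) x 8^3 = 2560
  Digit '6' (value 6) x 8^2 = 384
  Digit '0' (value 0) x 8^1 = 0
  Digit '5' (value 5) x 8^0 = 5
Sum = 2949

2949


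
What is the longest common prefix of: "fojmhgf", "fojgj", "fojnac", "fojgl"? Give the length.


Words: fojmhgf, fojgj, fojnac, fojgl
  Position 0: all 'f' => match
  Position 1: all 'o' => match
  Position 2: all 'j' => match
  Position 3: ('m', 'g', 'n', 'g') => mismatch, stop
LCP = "foj" (length 3)

3


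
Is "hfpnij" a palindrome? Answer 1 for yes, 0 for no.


Input: hfpnij
Reversed: jinpfh
  Compare pos 0 ('h') with pos 5 ('j'): MISMATCH
  Compare pos 1 ('f') with pos 4 ('i'): MISMATCH
  Compare pos 2 ('p') with pos 3 ('n'): MISMATCH
Result: not a palindrome

0


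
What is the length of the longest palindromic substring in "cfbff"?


Input: "cfbff"
Checking substrings for palindromes:
  [1:4] "fbf" (len 3) => palindrome
  [3:5] "ff" (len 2) => palindrome
Longest palindromic substring: "fbf" with length 3

3


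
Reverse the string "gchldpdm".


Input: gchldpdm
Reading characters right to left:
  Position 7: 'm'
  Position 6: 'd'
  Position 5: 'p'
  Position 4: 'd'
  Position 3: 'l'
  Position 2: 'h'
  Position 1: 'c'
  Position 0: 'g'
Reversed: mdpdlhcg

mdpdlhcg


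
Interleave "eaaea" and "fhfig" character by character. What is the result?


Interleaving "eaaea" and "fhfig":
  Position 0: 'e' from first, 'f' from second => "ef"
  Position 1: 'a' from first, 'h' from second => "ah"
  Position 2: 'a' from first, 'f' from second => "af"
  Position 3: 'e' from first, 'i' from second => "ei"
  Position 4: 'a' from first, 'g' from second => "ag"
Result: efahafeiag

efahafeiag


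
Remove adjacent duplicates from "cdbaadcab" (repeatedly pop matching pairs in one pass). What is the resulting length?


Input: cdbaadcab
Stack-based adjacent duplicate removal:
  Read 'c': push. Stack: c
  Read 'd': push. Stack: cd
  Read 'b': push. Stack: cdb
  Read 'a': push. Stack: cdba
  Read 'a': matches stack top 'a' => pop. Stack: cdb
  Read 'd': push. Stack: cdbd
  Read 'c': push. Stack: cdbdc
  Read 'a': push. Stack: cdbdca
  Read 'b': push. Stack: cdbdcab
Final stack: "cdbdcab" (length 7)

7


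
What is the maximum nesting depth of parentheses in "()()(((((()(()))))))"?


Input: "()()(((((()(()))))))"
Tracking depth:
  Position 0 '(': depth becomes 1
  Position 1 ')': depth becomes 0
  Position 2 '(': depth becomes 1
  Position 3 ')': depth becomes 0
  Position 4 '(': depth becomes 1
  Position 5 '(': depth becomes 2
  Position 6 '(': depth becomes 3
  Position 7 '(': depth becomes 4
  Position 8 '(': depth becomes 5
  Position 9 '(': depth becomes 6
  Position 10 ')': depth becomes 5
  Position 11 '(': depth becomes 6
  Position 12 '(': depth becomes 7
  Position 13 ')': depth becomes 6
  Position 14 ')': depth becomes 5
  Position 15 ')': depth becomes 4
  Position 16 ')': depth becomes 3
  Position 17 ')': depth becomes 2
  Position 18 ')': depth becomes 1
  Position 19 ')': depth becomes 0
Maximum depth reached: 7

7


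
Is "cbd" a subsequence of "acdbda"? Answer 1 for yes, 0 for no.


Check if "cbd" is a subsequence of "acdbda"
Greedy scan:
  Position 0 ('a'): no match needed
  Position 1 ('c'): matches sub[0] = 'c'
  Position 2 ('d'): no match needed
  Position 3 ('b'): matches sub[1] = 'b'
  Position 4 ('d'): matches sub[2] = 'd'
  Position 5 ('a'): no match needed
All 3 characters matched => is a subsequence

1


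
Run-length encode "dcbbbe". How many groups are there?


Input: dcbbbe
Scanning for consecutive runs:
  Group 1: 'd' x 1 (positions 0-0)
  Group 2: 'c' x 1 (positions 1-1)
  Group 3: 'b' x 3 (positions 2-4)
  Group 4: 'e' x 1 (positions 5-5)
Total groups: 4

4


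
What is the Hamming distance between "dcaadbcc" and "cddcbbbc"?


Comparing "dcaadbcc" and "cddcbbbc" position by position:
  Position 0: 'd' vs 'c' => differ
  Position 1: 'c' vs 'd' => differ
  Position 2: 'a' vs 'd' => differ
  Position 3: 'a' vs 'c' => differ
  Position 4: 'd' vs 'b' => differ
  Position 5: 'b' vs 'b' => same
  Position 6: 'c' vs 'b' => differ
  Position 7: 'c' vs 'c' => same
Total differences (Hamming distance): 6

6


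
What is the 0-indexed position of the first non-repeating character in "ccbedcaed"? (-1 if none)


Input: ccbedcaed
Character frequencies:
  'a': 1
  'b': 1
  'c': 3
  'd': 2
  'e': 2
Scanning left to right for freq == 1:
  Position 0 ('c'): freq=3, skip
  Position 1 ('c'): freq=3, skip
  Position 2 ('b'): unique! => answer = 2

2


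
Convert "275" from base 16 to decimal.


Input: "275" in base 16
Positional expansion:
  Digit '2' (value 2) x 16^2 = 512
  Digit '7' (value 7) x 16^1 = 112
  Digit '5' (value 5) x 16^0 = 5
Sum = 629

629


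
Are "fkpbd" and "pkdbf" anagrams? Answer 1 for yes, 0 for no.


Strings: "fkpbd", "pkdbf"
Sorted first:  bdfkp
Sorted second: bdfkp
Sorted forms match => anagrams

1


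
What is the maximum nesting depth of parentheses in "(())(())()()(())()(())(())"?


Input: "(())(())()()(())()(())(())"
Tracking depth:
  Position 0 '(': depth becomes 1
  Position 1 '(': depth becomes 2
  Position 2 ')': depth becomes 1
  Position 3 ')': depth becomes 0
  Position 4 '(': depth becomes 1
  Position 5 '(': depth becomes 2
  Position 6 ')': depth becomes 1
  Position 7 ')': depth becomes 0
  Position 8 '(': depth becomes 1
  Position 9 ')': depth becomes 0
  Position 10 '(': depth becomes 1
  Position 11 ')': depth becomes 0
  Position 12 '(': depth becomes 1
  Position 13 '(': depth becomes 2
  Position 14 ')': depth becomes 1
  Position 15 ')': depth becomes 0
  Position 16 '(': depth becomes 1
  Position 17 ')': depth becomes 0
  Position 18 '(': depth becomes 1
  Position 19 '(': depth becomes 2
  Position 20 ')': depth becomes 1
  Position 21 ')': depth becomes 0
  Position 22 '(': depth becomes 1
  Position 23 '(': depth becomes 2
  Position 24 ')': depth becomes 1
  Position 25 ')': depth becomes 0
Maximum depth reached: 2

2


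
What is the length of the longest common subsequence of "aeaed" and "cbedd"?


LCS of "aeaed" and "cbedd"
DP table:
           c    b    e    d    d
      0    0    0    0    0    0
  a   0    0    0    0    0    0
  e   0    0    0    1    1    1
  a   0    0    0    1    1    1
  e   0    0    0    1    1    1
  d   0    0    0    1    2    2
LCS length = dp[5][5] = 2

2


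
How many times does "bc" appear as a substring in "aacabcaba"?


Searching for "bc" in "aacabcaba"
Scanning each position:
  Position 0: "aa" => no
  Position 1: "ac" => no
  Position 2: "ca" => no
  Position 3: "ab" => no
  Position 4: "bc" => MATCH
  Position 5: "ca" => no
  Position 6: "ab" => no
  Position 7: "ba" => no
Total occurrences: 1

1


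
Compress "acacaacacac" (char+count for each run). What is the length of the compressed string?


Input: acacaacacac
Runs:
  'a' x 1 => "a1"
  'c' x 1 => "c1"
  'a' x 1 => "a1"
  'c' x 1 => "c1"
  'a' x 2 => "a2"
  'c' x 1 => "c1"
  'a' x 1 => "a1"
  'c' x 1 => "c1"
  'a' x 1 => "a1"
  'c' x 1 => "c1"
Compressed: "a1c1a1c1a2c1a1c1a1c1"
Compressed length: 20

20


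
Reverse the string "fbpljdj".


Input: fbpljdj
Reading characters right to left:
  Position 6: 'j'
  Position 5: 'd'
  Position 4: 'j'
  Position 3: 'l'
  Position 2: 'p'
  Position 1: 'b'
  Position 0: 'f'
Reversed: jdjlpbf

jdjlpbf


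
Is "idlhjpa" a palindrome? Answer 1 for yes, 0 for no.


Input: idlhjpa
Reversed: apjhldi
  Compare pos 0 ('i') with pos 6 ('a'): MISMATCH
  Compare pos 1 ('d') with pos 5 ('p'): MISMATCH
  Compare pos 2 ('l') with pos 4 ('j'): MISMATCH
Result: not a palindrome

0


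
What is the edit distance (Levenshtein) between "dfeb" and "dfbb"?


Computing edit distance: "dfeb" -> "dfbb"
DP table:
           d    f    b    b
      0    1    2    3    4
  d   1    0    1    2    3
  f   2    1    0    1    2
  e   3    2    1    1    2
  b   4    3    2    1    1
Edit distance = dp[4][4] = 1

1


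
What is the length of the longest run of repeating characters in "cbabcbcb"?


Input: "cbabcbcb"
Scanning for longest run:
  Position 1 ('b'): new char, reset run to 1
  Position 2 ('a'): new char, reset run to 1
  Position 3 ('b'): new char, reset run to 1
  Position 4 ('c'): new char, reset run to 1
  Position 5 ('b'): new char, reset run to 1
  Position 6 ('c'): new char, reset run to 1
  Position 7 ('b'): new char, reset run to 1
Longest run: 'c' with length 1

1


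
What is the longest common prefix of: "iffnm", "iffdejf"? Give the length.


Words: iffnm, iffdejf
  Position 0: all 'i' => match
  Position 1: all 'f' => match
  Position 2: all 'f' => match
  Position 3: ('n', 'd') => mismatch, stop
LCP = "iff" (length 3)

3


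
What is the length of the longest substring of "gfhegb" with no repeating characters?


Input: "gfhegb"
Sliding window (track last position of each char):
  Position 0 ('g'): window [0,0] length 1 -- new best
  Position 1 ('f'): window [0,1] length 2 -- new best
  Position 2 ('h'): window [0,2] length 3 -- new best
  Position 3 ('e'): window [0,3] length 4 -- new best
  Position 4 ('g'): repeat (last at 0), move window start to 1
  Position 4 ('g'): window [1,4] length 4
  Position 5 ('b'): window [1,5] length 5 -- new best
Longest substring with no repeats: "fhegb" with length 5

5


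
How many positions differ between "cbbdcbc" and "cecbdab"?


Comparing "cbbdcbc" and "cecbdab" position by position:
  Position 0: 'c' vs 'c' => same
  Position 1: 'b' vs 'e' => DIFFER
  Position 2: 'b' vs 'c' => DIFFER
  Position 3: 'd' vs 'b' => DIFFER
  Position 4: 'c' vs 'd' => DIFFER
  Position 5: 'b' vs 'a' => DIFFER
  Position 6: 'c' vs 'b' => DIFFER
Positions that differ: 6

6


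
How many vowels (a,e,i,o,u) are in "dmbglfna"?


Input: dmbglfna
Checking each character:
  'd' at position 0: consonant
  'm' at position 1: consonant
  'b' at position 2: consonant
  'g' at position 3: consonant
  'l' at position 4: consonant
  'f' at position 5: consonant
  'n' at position 6: consonant
  'a' at position 7: vowel (running total: 1)
Total vowels: 1

1


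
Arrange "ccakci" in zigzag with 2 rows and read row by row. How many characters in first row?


Zigzag "ccakci" into 2 rows:
Placing characters:
  'c' => row 0
  'c' => row 1
  'a' => row 0
  'k' => row 1
  'c' => row 0
  'i' => row 1
Rows:
  Row 0: "cac"
  Row 1: "cki"
First row length: 3

3


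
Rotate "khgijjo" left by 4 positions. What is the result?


Input: "khgijjo", rotate left by 4
First 4 characters: "khgi"
Remaining characters: "jjo"
Concatenate remaining + first: "jjo" + "khgi" = "jjokhgi"

jjokhgi


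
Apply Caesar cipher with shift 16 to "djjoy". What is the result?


Caesar cipher: shift "djjoy" by 16
  'd' (pos 3) + 16 = pos 19 = 't'
  'j' (pos 9) + 16 = pos 25 = 'z'
  'j' (pos 9) + 16 = pos 25 = 'z'
  'o' (pos 14) + 16 = pos 4 = 'e'
  'y' (pos 24) + 16 = pos 14 = 'o'
Result: tzzeo

tzzeo


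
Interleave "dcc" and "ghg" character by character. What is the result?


Interleaving "dcc" and "ghg":
  Position 0: 'd' from first, 'g' from second => "dg"
  Position 1: 'c' from first, 'h' from second => "ch"
  Position 2: 'c' from first, 'g' from second => "cg"
Result: dgchcg

dgchcg


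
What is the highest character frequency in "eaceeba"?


Input: eaceeba
Character counts:
  'a': 2
  'b': 1
  'c': 1
  'e': 3
Maximum frequency: 3

3


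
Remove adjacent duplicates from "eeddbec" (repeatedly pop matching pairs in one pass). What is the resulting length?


Input: eeddbec
Stack-based adjacent duplicate removal:
  Read 'e': push. Stack: e
  Read 'e': matches stack top 'e' => pop. Stack: (empty)
  Read 'd': push. Stack: d
  Read 'd': matches stack top 'd' => pop. Stack: (empty)
  Read 'b': push. Stack: b
  Read 'e': push. Stack: be
  Read 'c': push. Stack: bec
Final stack: "bec" (length 3)

3


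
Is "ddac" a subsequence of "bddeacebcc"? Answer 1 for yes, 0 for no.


Check if "ddac" is a subsequence of "bddeacebcc"
Greedy scan:
  Position 0 ('b'): no match needed
  Position 1 ('d'): matches sub[0] = 'd'
  Position 2 ('d'): matches sub[1] = 'd'
  Position 3 ('e'): no match needed
  Position 4 ('a'): matches sub[2] = 'a'
  Position 5 ('c'): matches sub[3] = 'c'
  Position 6 ('e'): no match needed
  Position 7 ('b'): no match needed
  Position 8 ('c'): no match needed
  Position 9 ('c'): no match needed
All 4 characters matched => is a subsequence

1


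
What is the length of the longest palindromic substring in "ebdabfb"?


Input: "ebdabfb"
Checking substrings for palindromes:
  [4:7] "bfb" (len 3) => palindrome
Longest palindromic substring: "bfb" with length 3

3


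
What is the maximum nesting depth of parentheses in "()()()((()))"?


Input: "()()()((()))"
Tracking depth:
  Position 0 '(': depth becomes 1
  Position 1 ')': depth becomes 0
  Position 2 '(': depth becomes 1
  Position 3 ')': depth becomes 0
  Position 4 '(': depth becomes 1
  Position 5 ')': depth becomes 0
  Position 6 '(': depth becomes 1
  Position 7 '(': depth becomes 2
  Position 8 '(': depth becomes 3
  Position 9 ')': depth becomes 2
  Position 10 ')': depth becomes 1
  Position 11 ')': depth becomes 0
Maximum depth reached: 3

3


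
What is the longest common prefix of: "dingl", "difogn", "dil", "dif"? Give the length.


Words: dingl, difogn, dil, dif
  Position 0: all 'd' => match
  Position 1: all 'i' => match
  Position 2: ('n', 'f', 'l', 'f') => mismatch, stop
LCP = "di" (length 2)

2


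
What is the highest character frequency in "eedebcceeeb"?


Input: eedebcceeeb
Character counts:
  'b': 2
  'c': 2
  'd': 1
  'e': 6
Maximum frequency: 6

6


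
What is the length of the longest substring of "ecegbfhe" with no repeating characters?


Input: "ecegbfhe"
Sliding window (track last position of each char):
  Position 0 ('e'): window [0,0] length 1 -- new best
  Position 1 ('c'): window [0,1] length 2 -- new best
  Position 2 ('e'): repeat (last at 0), move window start to 1
  Position 2 ('e'): window [1,2] length 2
  Position 3 ('g'): window [1,3] length 3 -- new best
  Position 4 ('b'): window [1,4] length 4 -- new best
  Position 5 ('f'): window [1,5] length 5 -- new best
  Position 6 ('h'): window [1,6] length 6 -- new best
  Position 7 ('e'): repeat (last at 2), move window start to 3
  Position 7 ('e'): window [3,7] length 5
Longest substring with no repeats: "cegbfh" with length 6

6


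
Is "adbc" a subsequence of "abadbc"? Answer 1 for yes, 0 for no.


Check if "adbc" is a subsequence of "abadbc"
Greedy scan:
  Position 0 ('a'): matches sub[0] = 'a'
  Position 1 ('b'): no match needed
  Position 2 ('a'): no match needed
  Position 3 ('d'): matches sub[1] = 'd'
  Position 4 ('b'): matches sub[2] = 'b'
  Position 5 ('c'): matches sub[3] = 'c'
All 4 characters matched => is a subsequence

1


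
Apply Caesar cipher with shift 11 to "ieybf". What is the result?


Caesar cipher: shift "ieybf" by 11
  'i' (pos 8) + 11 = pos 19 = 't'
  'e' (pos 4) + 11 = pos 15 = 'p'
  'y' (pos 24) + 11 = pos 9 = 'j'
  'b' (pos 1) + 11 = pos 12 = 'm'
  'f' (pos 5) + 11 = pos 16 = 'q'
Result: tpjmq

tpjmq


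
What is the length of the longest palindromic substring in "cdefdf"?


Input: "cdefdf"
Checking substrings for palindromes:
  [3:6] "fdf" (len 3) => palindrome
Longest palindromic substring: "fdf" with length 3

3


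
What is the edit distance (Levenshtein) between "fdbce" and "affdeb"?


Computing edit distance: "fdbce" -> "affdeb"
DP table:
           a    f    f    d    e    b
      0    1    2    3    4    5    6
  f   1    1    1    2    3    4    5
  d   2    2    2    2    2    3    4
  b   3    3    3    3    3    3    3
  c   4    4    4    4    4    4    4
  e   5    5    5    5    5    4    5
Edit distance = dp[5][6] = 5

5


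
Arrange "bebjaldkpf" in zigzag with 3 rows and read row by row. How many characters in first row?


Zigzag "bebjaldkpf" into 3 rows:
Placing characters:
  'b' => row 0
  'e' => row 1
  'b' => row 2
  'j' => row 1
  'a' => row 0
  'l' => row 1
  'd' => row 2
  'k' => row 1
  'p' => row 0
  'f' => row 1
Rows:
  Row 0: "bap"
  Row 1: "ejlkf"
  Row 2: "bd"
First row length: 3

3


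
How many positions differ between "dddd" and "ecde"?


Comparing "dddd" and "ecde" position by position:
  Position 0: 'd' vs 'e' => DIFFER
  Position 1: 'd' vs 'c' => DIFFER
  Position 2: 'd' vs 'd' => same
  Position 3: 'd' vs 'e' => DIFFER
Positions that differ: 3

3


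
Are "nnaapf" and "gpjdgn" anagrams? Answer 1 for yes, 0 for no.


Strings: "nnaapf", "gpjdgn"
Sorted first:  aafnnp
Sorted second: dggjnp
Differ at position 0: 'a' vs 'd' => not anagrams

0


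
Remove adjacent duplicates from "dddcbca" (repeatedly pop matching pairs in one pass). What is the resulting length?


Input: dddcbca
Stack-based adjacent duplicate removal:
  Read 'd': push. Stack: d
  Read 'd': matches stack top 'd' => pop. Stack: (empty)
  Read 'd': push. Stack: d
  Read 'c': push. Stack: dc
  Read 'b': push. Stack: dcb
  Read 'c': push. Stack: dcbc
  Read 'a': push. Stack: dcbca
Final stack: "dcbca" (length 5)

5


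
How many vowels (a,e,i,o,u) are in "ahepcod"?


Input: ahepcod
Checking each character:
  'a' at position 0: vowel (running total: 1)
  'h' at position 1: consonant
  'e' at position 2: vowel (running total: 2)
  'p' at position 3: consonant
  'c' at position 4: consonant
  'o' at position 5: vowel (running total: 3)
  'd' at position 6: consonant
Total vowels: 3

3


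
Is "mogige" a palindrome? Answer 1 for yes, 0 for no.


Input: mogige
Reversed: egigom
  Compare pos 0 ('m') with pos 5 ('e'): MISMATCH
  Compare pos 1 ('o') with pos 4 ('g'): MISMATCH
  Compare pos 2 ('g') with pos 3 ('i'): MISMATCH
Result: not a palindrome

0


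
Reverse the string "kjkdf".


Input: kjkdf
Reading characters right to left:
  Position 4: 'f'
  Position 3: 'd'
  Position 2: 'k'
  Position 1: 'j'
  Position 0: 'k'
Reversed: fdkjk

fdkjk


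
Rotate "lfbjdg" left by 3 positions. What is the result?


Input: "lfbjdg", rotate left by 3
First 3 characters: "lfb"
Remaining characters: "jdg"
Concatenate remaining + first: "jdg" + "lfb" = "jdglfb"

jdglfb


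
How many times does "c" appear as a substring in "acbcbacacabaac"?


Searching for "c" in "acbcbacacabaac"
Scanning each position:
  Position 0: "a" => no
  Position 1: "c" => MATCH
  Position 2: "b" => no
  Position 3: "c" => MATCH
  Position 4: "b" => no
  Position 5: "a" => no
  Position 6: "c" => MATCH
  Position 7: "a" => no
  Position 8: "c" => MATCH
  Position 9: "a" => no
  Position 10: "b" => no
  Position 11: "a" => no
  Position 12: "a" => no
  Position 13: "c" => MATCH
Total occurrences: 5

5


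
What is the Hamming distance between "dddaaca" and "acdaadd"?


Comparing "dddaaca" and "acdaadd" position by position:
  Position 0: 'd' vs 'a' => differ
  Position 1: 'd' vs 'c' => differ
  Position 2: 'd' vs 'd' => same
  Position 3: 'a' vs 'a' => same
  Position 4: 'a' vs 'a' => same
  Position 5: 'c' vs 'd' => differ
  Position 6: 'a' vs 'd' => differ
Total differences (Hamming distance): 4

4


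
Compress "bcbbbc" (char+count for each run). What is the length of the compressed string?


Input: bcbbbc
Runs:
  'b' x 1 => "b1"
  'c' x 1 => "c1"
  'b' x 3 => "b3"
  'c' x 1 => "c1"
Compressed: "b1c1b3c1"
Compressed length: 8

8


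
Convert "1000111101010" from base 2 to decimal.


Input: "1000111101010" in base 2
Positional expansion:
  Digit '1' (value 1) x 2^12 = 4096
  Digit '0' (value 0) x 2^11 = 0
  Digit '0' (value 0) x 2^10 = 0
  Digit '0' (value 0) x 2^9 = 0
  Digit '1' (value 1) x 2^8 = 256
  Digit '1' (value 1) x 2^7 = 128
  Digit '1' (value 1) x 2^6 = 64
  Digit '1' (value 1) x 2^5 = 32
  Digit '0' (value 0) x 2^4 = 0
  Digit '1' (value 1) x 2^3 = 8
  Digit '0' (value 0) x 2^2 = 0
  Digit '1' (value 1) x 2^1 = 2
  Digit '0' (value 0) x 2^0 = 0
Sum = 4586

4586


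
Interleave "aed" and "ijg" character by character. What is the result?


Interleaving "aed" and "ijg":
  Position 0: 'a' from first, 'i' from second => "ai"
  Position 1: 'e' from first, 'j' from second => "ej"
  Position 2: 'd' from first, 'g' from second => "dg"
Result: aiejdg

aiejdg


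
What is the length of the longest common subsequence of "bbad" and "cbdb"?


LCS of "bbad" and "cbdb"
DP table:
           c    b    d    b
      0    0    0    0    0
  b   0    0    1    1    1
  b   0    0    1    1    2
  a   0    0    1    1    2
  d   0    0    1    2    2
LCS length = dp[4][4] = 2

2


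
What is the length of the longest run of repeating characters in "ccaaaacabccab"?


Input: "ccaaaacabccab"
Scanning for longest run:
  Position 1 ('c'): continues run of 'c', length=2
  Position 2 ('a'): new char, reset run to 1
  Position 3 ('a'): continues run of 'a', length=2
  Position 4 ('a'): continues run of 'a', length=3
  Position 5 ('a'): continues run of 'a', length=4
  Position 6 ('c'): new char, reset run to 1
  Position 7 ('a'): new char, reset run to 1
  Position 8 ('b'): new char, reset run to 1
  Position 9 ('c'): new char, reset run to 1
  Position 10 ('c'): continues run of 'c', length=2
  Position 11 ('a'): new char, reset run to 1
  Position 12 ('b'): new char, reset run to 1
Longest run: 'a' with length 4

4


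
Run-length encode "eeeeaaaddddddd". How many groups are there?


Input: eeeeaaaddddddd
Scanning for consecutive runs:
  Group 1: 'e' x 4 (positions 0-3)
  Group 2: 'a' x 3 (positions 4-6)
  Group 3: 'd' x 7 (positions 7-13)
Total groups: 3

3


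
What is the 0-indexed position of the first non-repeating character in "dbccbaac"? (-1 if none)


Input: dbccbaac
Character frequencies:
  'a': 2
  'b': 2
  'c': 3
  'd': 1
Scanning left to right for freq == 1:
  Position 0 ('d'): unique! => answer = 0

0


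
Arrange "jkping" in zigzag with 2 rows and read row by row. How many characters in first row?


Zigzag "jkping" into 2 rows:
Placing characters:
  'j' => row 0
  'k' => row 1
  'p' => row 0
  'i' => row 1
  'n' => row 0
  'g' => row 1
Rows:
  Row 0: "jpn"
  Row 1: "kig"
First row length: 3

3


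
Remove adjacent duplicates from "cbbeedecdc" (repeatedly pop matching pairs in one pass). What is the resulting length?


Input: cbbeedecdc
Stack-based adjacent duplicate removal:
  Read 'c': push. Stack: c
  Read 'b': push. Stack: cb
  Read 'b': matches stack top 'b' => pop. Stack: c
  Read 'e': push. Stack: ce
  Read 'e': matches stack top 'e' => pop. Stack: c
  Read 'd': push. Stack: cd
  Read 'e': push. Stack: cde
  Read 'c': push. Stack: cdec
  Read 'd': push. Stack: cdecd
  Read 'c': push. Stack: cdecdc
Final stack: "cdecdc" (length 6)

6


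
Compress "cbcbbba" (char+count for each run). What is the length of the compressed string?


Input: cbcbbba
Runs:
  'c' x 1 => "c1"
  'b' x 1 => "b1"
  'c' x 1 => "c1"
  'b' x 3 => "b3"
  'a' x 1 => "a1"
Compressed: "c1b1c1b3a1"
Compressed length: 10

10


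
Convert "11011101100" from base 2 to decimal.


Input: "11011101100" in base 2
Positional expansion:
  Digit '1' (value 1) x 2^10 = 1024
  Digit '1' (value 1) x 2^9 = 512
  Digit '0' (value 0) x 2^8 = 0
  Digit '1' (value 1) x 2^7 = 128
  Digit '1' (value 1) x 2^6 = 64
  Digit '1' (value 1) x 2^5 = 32
  Digit '0' (value 0) x 2^4 = 0
  Digit '1' (value 1) x 2^3 = 8
  Digit '1' (value 1) x 2^2 = 4
  Digit '0' (value 0) x 2^1 = 0
  Digit '0' (value 0) x 2^0 = 0
Sum = 1772

1772


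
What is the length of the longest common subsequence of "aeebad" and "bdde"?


LCS of "aeebad" and "bdde"
DP table:
           b    d    d    e
      0    0    0    0    0
  a   0    0    0    0    0
  e   0    0    0    0    1
  e   0    0    0    0    1
  b   0    1    1    1    1
  a   0    1    1    1    1
  d   0    1    2    2    2
LCS length = dp[6][4] = 2

2


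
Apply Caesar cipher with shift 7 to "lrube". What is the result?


Caesar cipher: shift "lrube" by 7
  'l' (pos 11) + 7 = pos 18 = 's'
  'r' (pos 17) + 7 = pos 24 = 'y'
  'u' (pos 20) + 7 = pos 1 = 'b'
  'b' (pos 1) + 7 = pos 8 = 'i'
  'e' (pos 4) + 7 = pos 11 = 'l'
Result: sybil

sybil


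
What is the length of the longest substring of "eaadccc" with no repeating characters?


Input: "eaadccc"
Sliding window (track last position of each char):
  Position 0 ('e'): window [0,0] length 1 -- new best
  Position 1 ('a'): window [0,1] length 2 -- new best
  Position 2 ('a'): repeat (last at 1), move window start to 2
  Position 2 ('a'): window [2,2] length 1
  Position 3 ('d'): window [2,3] length 2
  Position 4 ('c'): window [2,4] length 3 -- new best
  Position 5 ('c'): repeat (last at 4), move window start to 5
  Position 5 ('c'): window [5,5] length 1
  Position 6 ('c'): repeat (last at 5), move window start to 6
  Position 6 ('c'): window [6,6] length 1
Longest substring with no repeats: "adc" with length 3

3
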